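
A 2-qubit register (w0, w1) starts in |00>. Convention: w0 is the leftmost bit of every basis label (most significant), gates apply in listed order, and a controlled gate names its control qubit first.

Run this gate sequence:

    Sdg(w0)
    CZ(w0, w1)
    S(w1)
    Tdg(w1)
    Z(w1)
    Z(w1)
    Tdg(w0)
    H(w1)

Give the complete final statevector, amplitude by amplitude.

The final amplitudes are sqrt(2)/2 on |00>, sqrt(2)/2 on |01>, 0 on |10>, 0 on |11>.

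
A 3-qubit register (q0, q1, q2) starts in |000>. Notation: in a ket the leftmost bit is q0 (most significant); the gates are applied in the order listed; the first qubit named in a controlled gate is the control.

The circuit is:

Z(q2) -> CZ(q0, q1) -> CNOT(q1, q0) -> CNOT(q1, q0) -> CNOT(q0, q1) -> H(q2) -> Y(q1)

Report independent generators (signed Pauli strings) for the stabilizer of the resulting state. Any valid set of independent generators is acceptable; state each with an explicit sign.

The stabilizer group can be generated by +IIX, +ZII, -IZI, among other valid generating sets. Key observation: steps 3-4 multiply out to the identity, so the circuit reduces to the remaining gates.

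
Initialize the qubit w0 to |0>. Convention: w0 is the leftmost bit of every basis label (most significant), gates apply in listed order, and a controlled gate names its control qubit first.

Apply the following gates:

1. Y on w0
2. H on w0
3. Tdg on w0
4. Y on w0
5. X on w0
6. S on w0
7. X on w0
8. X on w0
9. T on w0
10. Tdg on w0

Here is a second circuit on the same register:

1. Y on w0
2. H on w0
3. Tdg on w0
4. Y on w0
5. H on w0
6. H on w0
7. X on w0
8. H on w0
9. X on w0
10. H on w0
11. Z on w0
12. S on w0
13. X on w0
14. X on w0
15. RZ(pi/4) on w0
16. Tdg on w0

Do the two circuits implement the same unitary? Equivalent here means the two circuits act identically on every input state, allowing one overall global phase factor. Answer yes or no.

Yes — the two circuits implement the same unitary up to a global phase.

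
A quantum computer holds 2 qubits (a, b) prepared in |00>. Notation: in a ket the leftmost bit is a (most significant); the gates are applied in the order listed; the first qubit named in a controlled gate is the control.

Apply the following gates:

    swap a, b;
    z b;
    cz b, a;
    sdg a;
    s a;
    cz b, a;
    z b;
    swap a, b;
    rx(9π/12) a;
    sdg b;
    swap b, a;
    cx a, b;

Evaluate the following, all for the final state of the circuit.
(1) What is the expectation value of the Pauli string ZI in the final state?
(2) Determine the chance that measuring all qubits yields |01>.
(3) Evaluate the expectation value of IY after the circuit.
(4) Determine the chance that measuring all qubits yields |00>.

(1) In the final state, ZI has expectation 1. Key observation: steps 1-8 multiply out to the identity, so the circuit reduces to the remaining gates.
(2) A full measurement returns |01> with probability sqrt(2)/4 + 1/2.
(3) In the final state, IY has expectation -sqrt(2)/2.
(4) The probability of measuring |00> is 1/2 - sqrt(2)/4.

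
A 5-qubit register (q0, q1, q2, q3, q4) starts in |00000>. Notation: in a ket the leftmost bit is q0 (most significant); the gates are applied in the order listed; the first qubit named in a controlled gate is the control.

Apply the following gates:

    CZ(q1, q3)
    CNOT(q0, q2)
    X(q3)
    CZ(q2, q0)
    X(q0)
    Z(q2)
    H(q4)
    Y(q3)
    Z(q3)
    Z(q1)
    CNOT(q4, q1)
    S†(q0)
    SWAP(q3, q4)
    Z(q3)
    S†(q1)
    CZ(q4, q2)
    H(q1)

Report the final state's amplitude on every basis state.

The resulting statevector has amplitude -1/2 on |10000>, -I/2 on |10010>, -1/2 on |11000>, I/2 on |11010>, and 0 on every other basis state.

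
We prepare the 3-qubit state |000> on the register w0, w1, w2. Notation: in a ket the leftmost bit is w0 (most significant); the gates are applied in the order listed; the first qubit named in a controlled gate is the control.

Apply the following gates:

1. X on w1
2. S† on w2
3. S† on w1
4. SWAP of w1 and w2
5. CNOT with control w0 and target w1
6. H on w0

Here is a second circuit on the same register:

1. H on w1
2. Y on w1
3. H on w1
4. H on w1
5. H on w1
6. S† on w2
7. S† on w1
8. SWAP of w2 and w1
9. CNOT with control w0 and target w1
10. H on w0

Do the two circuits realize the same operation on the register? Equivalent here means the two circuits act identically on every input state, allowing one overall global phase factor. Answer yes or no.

No — the two circuits implement different unitaries, even allowing a global phase.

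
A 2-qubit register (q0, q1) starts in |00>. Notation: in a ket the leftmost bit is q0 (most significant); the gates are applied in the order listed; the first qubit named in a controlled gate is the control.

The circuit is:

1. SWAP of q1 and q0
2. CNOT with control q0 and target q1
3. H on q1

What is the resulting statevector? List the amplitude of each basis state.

The final amplitudes are sqrt(2)/2 on |00>, sqrt(2)/2 on |01>, 0 on |10>, 0 on |11>.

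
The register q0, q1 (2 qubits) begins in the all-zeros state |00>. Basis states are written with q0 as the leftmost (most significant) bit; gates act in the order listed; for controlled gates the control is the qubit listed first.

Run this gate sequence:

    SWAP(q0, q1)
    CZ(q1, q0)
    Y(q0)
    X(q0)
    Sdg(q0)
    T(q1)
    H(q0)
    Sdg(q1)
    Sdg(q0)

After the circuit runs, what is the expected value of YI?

The observable YI averages to -1.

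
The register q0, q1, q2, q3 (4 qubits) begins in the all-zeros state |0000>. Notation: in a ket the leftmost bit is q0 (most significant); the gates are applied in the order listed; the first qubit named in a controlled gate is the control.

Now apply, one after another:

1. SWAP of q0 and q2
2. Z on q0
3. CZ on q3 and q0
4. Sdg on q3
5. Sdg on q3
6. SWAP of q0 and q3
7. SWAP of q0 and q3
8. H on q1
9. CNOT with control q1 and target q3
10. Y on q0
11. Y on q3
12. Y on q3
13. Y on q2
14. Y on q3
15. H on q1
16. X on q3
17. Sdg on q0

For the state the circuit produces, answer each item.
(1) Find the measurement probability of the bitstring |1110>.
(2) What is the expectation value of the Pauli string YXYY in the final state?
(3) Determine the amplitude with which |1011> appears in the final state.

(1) The probability of measuring |1110> is 1/4.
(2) The expectation value of YXYY is 0.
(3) The amplitude on |1011> is 1/2.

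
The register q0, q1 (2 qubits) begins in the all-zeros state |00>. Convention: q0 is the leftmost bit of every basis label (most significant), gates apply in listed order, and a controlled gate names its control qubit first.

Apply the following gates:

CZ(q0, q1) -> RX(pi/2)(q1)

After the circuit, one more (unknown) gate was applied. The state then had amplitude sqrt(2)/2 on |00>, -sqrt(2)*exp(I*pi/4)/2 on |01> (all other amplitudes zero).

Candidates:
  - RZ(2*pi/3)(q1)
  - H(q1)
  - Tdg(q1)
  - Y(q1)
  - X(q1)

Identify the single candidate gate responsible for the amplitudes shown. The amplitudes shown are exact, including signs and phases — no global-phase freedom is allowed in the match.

The applied gate was Tdg(q1).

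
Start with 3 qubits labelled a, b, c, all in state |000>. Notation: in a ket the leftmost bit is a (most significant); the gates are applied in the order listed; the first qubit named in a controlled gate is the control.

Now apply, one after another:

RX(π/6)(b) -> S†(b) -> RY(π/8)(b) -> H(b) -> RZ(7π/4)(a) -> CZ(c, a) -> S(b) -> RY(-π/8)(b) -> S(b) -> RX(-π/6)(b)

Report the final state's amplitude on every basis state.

The final amplitudes are sqrt(6)*I*exp(-7*I*pi/8)*cos(pi/16)**2/8 + sqrt(6)*exp(-7*I*pi/8)*cos(pi/16)**2/8 + sqrt(6)*I*exp(-7*I*pi/8)*sin(pi/16)*cos(pi/16)/4 + sqrt(2)*exp(-7*I*pi/8)*cos(pi/16)**2/8 + sqrt(2)*I*exp(-7*I*pi/8)*sin(pi/16)*cos(pi/16)/4 + sqrt(6)*exp(-7*I*pi/8)*sin(pi/16)*cos(pi/16)/4 + sqrt(2)*exp(-7*I*pi/8)*sin(pi/16)*cos(pi/16)/4 + 3*sqrt(2)*exp(-7*I*pi/8)*sin(pi/16)**2/8 - sqrt(6)*exp(-7*I*pi/8)*sin(pi/16)**2/8 - sqrt(2)*I*exp(-7*I*pi/8)*sin(pi/16)**2/8 - sqrt(6)*I*exp(-7*I*pi/8)*sin(pi/16)**2/8 - 3*sqrt(2)*I*exp(-7*I*pi/8)*cos(pi/16)**2/8 on |000>, sqrt(6)*I*exp(-7*I*pi/8)*cos(pi/16)**2/8 + sqrt(2)*I*exp(-7*I*pi/8)*sin(pi/16)*cos(pi/16)/4 + sqrt(6)*exp(-7*I*pi/8)*sin(pi/16)*cos(pi/16)/4 + sqrt(6)*exp(-7*I*pi/8)*sin(pi/16)**2/8 - sqrt(2)*exp(-7*I*pi/8)*sin(pi/16)**2/8 - sqrt(6)*I*exp(-7*I*pi/8)*sin(pi/16)**2/8 - 3*sqrt(2)*I*exp(-7*I*pi/8)*sin(pi/16)**2/8 - sqrt(2)*exp(-7*I*pi/8)*sin(pi/16)*cos(pi/16)/4 - sqrt(6)*I*exp(-7*I*pi/8)*sin(pi/16)*cos(pi/16)/4 - sqrt(6)*exp(-7*I*pi/8)*cos(pi/16)**2/8 - sqrt(2)*I*exp(-7*I*pi/8)*cos(pi/16)**2/8 - 3*sqrt(2)*exp(-7*I*pi/8)*cos(pi/16)**2/8 on |010>, and 0 on every other basis state.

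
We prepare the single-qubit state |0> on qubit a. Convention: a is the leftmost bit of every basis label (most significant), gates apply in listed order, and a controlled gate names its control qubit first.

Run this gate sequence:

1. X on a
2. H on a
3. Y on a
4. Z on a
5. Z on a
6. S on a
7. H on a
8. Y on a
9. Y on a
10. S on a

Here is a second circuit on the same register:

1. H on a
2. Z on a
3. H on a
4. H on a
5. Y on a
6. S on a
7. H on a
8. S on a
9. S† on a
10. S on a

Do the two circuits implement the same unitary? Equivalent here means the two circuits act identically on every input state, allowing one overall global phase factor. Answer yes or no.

Yes — the two circuits implement the same unitary up to a global phase.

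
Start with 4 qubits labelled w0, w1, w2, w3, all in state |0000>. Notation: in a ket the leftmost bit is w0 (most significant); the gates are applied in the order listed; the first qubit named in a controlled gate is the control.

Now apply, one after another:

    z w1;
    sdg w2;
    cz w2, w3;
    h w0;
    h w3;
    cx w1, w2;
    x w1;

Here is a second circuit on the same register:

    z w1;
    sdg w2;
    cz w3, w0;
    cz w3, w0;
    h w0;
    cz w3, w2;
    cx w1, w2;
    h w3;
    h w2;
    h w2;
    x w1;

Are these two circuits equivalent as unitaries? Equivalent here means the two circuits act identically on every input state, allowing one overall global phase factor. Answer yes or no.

Yes: on every input state the two circuits agree up to one overall phase factor.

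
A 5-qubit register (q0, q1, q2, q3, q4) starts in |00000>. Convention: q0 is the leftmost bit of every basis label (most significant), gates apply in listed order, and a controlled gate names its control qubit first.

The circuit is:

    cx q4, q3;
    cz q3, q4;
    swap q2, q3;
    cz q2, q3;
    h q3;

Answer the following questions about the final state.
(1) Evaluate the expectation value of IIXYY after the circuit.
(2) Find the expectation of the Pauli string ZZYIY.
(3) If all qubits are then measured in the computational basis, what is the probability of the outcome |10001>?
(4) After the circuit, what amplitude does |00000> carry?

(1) The observable IIXYY averages to 0.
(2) The expectation value of ZZYIY is 0.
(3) A full measurement returns |10001> with probability 0.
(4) The final state's coefficient on |00000> equals sqrt(2)/2.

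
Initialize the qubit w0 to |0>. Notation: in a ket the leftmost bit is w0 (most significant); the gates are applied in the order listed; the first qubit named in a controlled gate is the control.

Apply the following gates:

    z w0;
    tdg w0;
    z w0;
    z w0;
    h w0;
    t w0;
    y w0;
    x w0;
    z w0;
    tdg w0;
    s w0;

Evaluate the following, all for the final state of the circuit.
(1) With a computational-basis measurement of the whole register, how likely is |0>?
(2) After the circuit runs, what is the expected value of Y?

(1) Outcome |0> occurs with probability 1/2.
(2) In the final state, Y has expectation 1.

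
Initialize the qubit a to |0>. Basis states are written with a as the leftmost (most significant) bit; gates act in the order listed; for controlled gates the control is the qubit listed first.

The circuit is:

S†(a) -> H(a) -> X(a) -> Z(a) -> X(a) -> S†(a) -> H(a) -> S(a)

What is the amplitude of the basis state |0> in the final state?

The final state's coefficient on |0> equals -1/2 - I/2.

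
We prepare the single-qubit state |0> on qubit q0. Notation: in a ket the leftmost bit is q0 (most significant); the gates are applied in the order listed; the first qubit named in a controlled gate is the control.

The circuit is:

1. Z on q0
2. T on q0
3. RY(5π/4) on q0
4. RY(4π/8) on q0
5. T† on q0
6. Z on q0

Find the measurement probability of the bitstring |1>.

The probability of measuring |1> is 1/2 - sqrt(2)/4.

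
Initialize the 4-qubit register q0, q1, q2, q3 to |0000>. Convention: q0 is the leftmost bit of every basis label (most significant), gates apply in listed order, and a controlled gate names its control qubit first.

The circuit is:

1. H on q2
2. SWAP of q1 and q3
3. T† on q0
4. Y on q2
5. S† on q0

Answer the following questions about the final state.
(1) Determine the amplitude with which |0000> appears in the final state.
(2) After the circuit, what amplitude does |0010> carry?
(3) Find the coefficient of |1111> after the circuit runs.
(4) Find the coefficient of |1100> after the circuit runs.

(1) The amplitude on |0000> is -sqrt(2)*I/2.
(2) |0010> carries amplitude sqrt(2)*I/2 in the final state.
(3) |1111> carries amplitude 0 in the final state.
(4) The final state's coefficient on |1100> equals 0.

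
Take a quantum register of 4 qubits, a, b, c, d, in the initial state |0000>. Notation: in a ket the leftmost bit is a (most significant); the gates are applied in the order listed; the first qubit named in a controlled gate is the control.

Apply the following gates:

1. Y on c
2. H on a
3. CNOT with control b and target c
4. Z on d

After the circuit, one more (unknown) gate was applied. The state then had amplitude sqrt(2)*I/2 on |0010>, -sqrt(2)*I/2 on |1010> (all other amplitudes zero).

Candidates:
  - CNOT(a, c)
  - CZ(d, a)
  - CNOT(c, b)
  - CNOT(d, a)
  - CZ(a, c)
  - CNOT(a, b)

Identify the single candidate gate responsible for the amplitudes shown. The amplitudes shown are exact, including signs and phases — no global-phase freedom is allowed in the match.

The unique candidate consistent with the amplitudes is CZ(a, c).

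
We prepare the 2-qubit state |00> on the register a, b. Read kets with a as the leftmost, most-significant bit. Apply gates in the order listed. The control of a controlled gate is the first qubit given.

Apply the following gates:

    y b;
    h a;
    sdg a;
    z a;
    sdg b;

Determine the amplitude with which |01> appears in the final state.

The final state's coefficient on |01> equals sqrt(2)/2.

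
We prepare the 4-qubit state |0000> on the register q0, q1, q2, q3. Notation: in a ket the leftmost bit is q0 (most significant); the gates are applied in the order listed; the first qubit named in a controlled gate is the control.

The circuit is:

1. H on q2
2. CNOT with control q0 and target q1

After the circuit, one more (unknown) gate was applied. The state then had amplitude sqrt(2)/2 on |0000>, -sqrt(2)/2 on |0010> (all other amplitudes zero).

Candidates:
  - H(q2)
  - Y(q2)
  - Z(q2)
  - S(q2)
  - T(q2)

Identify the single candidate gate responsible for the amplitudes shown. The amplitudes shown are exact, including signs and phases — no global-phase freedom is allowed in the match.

The applied gate was Z(q2).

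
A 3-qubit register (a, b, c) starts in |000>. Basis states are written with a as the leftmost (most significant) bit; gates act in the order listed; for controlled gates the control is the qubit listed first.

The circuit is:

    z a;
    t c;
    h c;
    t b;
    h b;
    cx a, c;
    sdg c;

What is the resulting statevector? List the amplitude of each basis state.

After the circuit, the state carries amplitude 1/2 on |000>, -I/2 on |001>, 1/2 on |010>, -I/2 on |011>, 0 on |100>, 0 on |101>, 0 on |110>, 0 on |111>.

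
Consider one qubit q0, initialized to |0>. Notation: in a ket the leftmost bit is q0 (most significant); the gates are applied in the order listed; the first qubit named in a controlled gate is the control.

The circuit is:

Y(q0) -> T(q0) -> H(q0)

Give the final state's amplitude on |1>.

|1> carries amplitude -sqrt(2)*exp(3*I*pi/4)/2 in the final state.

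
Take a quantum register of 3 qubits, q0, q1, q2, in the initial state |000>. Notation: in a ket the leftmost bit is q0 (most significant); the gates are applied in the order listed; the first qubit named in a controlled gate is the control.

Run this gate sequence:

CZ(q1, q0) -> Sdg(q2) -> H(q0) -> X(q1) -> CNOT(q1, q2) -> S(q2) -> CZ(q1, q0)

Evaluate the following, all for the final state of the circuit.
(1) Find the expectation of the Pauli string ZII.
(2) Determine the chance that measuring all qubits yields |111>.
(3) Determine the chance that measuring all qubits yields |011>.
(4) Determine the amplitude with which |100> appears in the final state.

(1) In the final state, ZII has expectation 0.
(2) A full measurement returns |111> with probability 1/2.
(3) A full measurement returns |011> with probability 1/2.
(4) |100> carries amplitude 0 in the final state.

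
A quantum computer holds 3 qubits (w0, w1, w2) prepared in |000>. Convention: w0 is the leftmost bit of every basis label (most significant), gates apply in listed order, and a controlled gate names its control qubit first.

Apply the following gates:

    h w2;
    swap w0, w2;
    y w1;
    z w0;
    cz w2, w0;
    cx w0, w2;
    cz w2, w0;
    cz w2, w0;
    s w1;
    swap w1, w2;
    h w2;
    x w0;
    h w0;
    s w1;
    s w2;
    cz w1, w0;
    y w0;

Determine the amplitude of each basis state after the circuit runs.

The final amplitudes are -sqrt(2)*I/4 on |000>, -sqrt(2)/4 on |001>, -sqrt(2)/4 on |010>, sqrt(2)*I/4 on |011>, -sqrt(2)*I/4 on |100>, -sqrt(2)/4 on |101>, -sqrt(2)/4 on |110>, sqrt(2)*I/4 on |111>. Key observation: the block from step 7 through step 8 cancels to the identity and can be dropped.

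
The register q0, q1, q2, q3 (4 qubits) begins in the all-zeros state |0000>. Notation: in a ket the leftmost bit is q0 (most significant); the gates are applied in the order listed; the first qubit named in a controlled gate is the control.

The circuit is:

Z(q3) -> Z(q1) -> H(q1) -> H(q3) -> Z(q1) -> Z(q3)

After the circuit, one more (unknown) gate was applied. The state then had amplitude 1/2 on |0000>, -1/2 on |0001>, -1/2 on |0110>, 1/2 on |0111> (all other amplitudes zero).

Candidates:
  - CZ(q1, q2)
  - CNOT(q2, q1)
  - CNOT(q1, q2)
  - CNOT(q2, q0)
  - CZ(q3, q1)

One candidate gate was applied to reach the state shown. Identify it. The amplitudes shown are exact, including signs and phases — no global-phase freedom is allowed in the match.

The unique candidate consistent with the amplitudes is CNOT(q1, q2).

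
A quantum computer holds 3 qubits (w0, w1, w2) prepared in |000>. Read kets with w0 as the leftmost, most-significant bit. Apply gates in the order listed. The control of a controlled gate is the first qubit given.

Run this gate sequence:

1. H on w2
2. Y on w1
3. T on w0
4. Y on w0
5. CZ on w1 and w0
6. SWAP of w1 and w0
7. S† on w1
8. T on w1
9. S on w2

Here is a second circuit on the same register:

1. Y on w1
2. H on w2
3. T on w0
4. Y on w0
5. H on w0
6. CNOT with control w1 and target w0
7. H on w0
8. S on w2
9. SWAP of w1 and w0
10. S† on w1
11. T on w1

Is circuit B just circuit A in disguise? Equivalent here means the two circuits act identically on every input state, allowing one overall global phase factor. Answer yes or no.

Yes: on every input state the two circuits agree up to one overall phase factor.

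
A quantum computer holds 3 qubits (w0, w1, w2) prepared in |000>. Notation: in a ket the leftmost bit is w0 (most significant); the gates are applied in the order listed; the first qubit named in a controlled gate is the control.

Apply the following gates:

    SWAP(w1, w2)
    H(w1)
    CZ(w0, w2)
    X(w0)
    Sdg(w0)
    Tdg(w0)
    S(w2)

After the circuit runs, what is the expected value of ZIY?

In the final state, ZIY has expectation 0.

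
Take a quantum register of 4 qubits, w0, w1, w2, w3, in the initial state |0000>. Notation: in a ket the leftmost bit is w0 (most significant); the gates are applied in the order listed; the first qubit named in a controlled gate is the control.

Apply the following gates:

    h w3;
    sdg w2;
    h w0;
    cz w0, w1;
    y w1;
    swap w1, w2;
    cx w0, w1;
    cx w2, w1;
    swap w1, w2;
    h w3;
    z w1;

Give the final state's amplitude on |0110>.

|0110> carries amplitude -sqrt(2)*I/2 in the final state.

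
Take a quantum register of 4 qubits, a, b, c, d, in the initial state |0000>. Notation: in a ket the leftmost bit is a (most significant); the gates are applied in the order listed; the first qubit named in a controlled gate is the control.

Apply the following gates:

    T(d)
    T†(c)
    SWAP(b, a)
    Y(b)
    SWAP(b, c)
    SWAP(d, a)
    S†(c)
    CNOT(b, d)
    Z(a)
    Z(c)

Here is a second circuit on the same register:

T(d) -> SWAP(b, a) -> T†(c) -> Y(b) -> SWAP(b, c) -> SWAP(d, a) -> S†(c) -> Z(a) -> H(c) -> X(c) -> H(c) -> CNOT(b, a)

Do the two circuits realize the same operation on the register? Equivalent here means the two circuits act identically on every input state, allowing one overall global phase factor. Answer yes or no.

No — the two circuits implement different unitaries, even allowing a global phase.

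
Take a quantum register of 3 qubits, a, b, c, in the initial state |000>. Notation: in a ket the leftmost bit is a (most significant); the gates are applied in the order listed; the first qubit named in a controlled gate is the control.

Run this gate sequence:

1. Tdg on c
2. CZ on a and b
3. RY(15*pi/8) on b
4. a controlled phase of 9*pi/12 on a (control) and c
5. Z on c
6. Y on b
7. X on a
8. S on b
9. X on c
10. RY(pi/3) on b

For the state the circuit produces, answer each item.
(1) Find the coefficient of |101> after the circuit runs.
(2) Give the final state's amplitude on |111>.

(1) |101> carries amplitude -cos(pi/16)/2 - sqrt(3)*I*sin(pi/16)/2 in the final state.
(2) The amplitude on |111> is sqrt(3)*cos(pi/16)/2 - I*sin(pi/16)/2.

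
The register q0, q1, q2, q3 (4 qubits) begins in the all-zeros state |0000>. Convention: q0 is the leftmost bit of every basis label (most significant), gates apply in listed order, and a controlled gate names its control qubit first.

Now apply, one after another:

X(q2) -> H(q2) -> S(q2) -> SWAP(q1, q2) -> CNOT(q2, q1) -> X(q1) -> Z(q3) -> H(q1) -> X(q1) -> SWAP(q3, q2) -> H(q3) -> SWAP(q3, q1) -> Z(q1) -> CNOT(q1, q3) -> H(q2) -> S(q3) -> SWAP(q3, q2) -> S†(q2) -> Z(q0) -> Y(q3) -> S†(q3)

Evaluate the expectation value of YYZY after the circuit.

The expectation value of YYZY is 0.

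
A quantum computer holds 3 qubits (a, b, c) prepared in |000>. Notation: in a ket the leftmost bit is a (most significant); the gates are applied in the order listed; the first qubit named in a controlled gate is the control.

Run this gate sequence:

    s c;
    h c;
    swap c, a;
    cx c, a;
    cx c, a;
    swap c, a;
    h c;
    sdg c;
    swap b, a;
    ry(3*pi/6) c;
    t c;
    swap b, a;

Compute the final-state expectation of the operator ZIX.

In the final state, ZIX has expectation sqrt(2)/2.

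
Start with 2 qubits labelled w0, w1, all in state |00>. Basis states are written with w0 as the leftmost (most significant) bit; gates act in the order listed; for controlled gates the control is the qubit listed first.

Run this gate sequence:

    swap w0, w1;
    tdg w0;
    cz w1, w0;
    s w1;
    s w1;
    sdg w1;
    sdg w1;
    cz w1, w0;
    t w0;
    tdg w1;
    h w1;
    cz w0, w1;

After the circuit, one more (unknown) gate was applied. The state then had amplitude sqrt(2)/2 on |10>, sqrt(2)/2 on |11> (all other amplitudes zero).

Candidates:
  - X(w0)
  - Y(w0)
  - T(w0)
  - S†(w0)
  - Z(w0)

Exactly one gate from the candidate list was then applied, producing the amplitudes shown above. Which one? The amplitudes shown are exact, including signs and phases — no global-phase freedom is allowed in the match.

The applied gate was X(w0). Key observation: gates 2-9 undo each other exactly, leaving only the rest of the circuit to track.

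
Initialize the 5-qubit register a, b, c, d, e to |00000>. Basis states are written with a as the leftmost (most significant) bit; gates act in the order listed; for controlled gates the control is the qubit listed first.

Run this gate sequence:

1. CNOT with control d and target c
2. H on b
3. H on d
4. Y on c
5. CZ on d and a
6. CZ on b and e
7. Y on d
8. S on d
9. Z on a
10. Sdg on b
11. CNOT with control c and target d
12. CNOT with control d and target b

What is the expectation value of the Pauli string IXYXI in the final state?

The expectation value of IXYXI is 0.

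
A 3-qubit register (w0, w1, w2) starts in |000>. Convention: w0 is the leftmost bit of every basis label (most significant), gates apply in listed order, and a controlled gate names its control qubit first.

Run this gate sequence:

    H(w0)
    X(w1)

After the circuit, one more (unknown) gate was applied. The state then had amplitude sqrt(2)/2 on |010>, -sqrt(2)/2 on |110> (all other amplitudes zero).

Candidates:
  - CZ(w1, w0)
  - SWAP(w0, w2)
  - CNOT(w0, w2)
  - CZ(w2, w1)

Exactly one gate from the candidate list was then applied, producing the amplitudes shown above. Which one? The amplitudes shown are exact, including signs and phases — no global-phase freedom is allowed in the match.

The applied gate was CZ(w1, w0).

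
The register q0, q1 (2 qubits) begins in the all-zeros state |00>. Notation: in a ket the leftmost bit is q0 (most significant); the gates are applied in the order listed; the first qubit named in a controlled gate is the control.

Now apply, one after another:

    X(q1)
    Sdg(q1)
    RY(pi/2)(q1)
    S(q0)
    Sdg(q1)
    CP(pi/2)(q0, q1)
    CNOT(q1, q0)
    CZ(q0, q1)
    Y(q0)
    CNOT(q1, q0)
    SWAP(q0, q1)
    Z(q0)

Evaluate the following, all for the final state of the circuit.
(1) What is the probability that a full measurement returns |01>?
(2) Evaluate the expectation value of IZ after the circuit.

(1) A full measurement returns |01> with probability 1/2.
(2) In the final state, IZ has expectation -1.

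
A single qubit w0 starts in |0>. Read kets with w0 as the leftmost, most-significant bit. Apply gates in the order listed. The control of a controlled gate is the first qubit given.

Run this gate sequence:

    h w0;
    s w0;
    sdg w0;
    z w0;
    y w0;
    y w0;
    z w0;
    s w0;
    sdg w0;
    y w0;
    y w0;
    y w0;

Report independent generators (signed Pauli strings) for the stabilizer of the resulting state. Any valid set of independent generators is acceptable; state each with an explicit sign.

The stabilizer group can be generated by -X, among other valid generating sets. Key observation: the block from step 2 through step 9 cancels to the identity and can be dropped.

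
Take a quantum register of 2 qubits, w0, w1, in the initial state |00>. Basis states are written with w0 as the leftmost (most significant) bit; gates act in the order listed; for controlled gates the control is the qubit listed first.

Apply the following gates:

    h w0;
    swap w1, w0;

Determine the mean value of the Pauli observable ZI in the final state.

The observable ZI averages to 1.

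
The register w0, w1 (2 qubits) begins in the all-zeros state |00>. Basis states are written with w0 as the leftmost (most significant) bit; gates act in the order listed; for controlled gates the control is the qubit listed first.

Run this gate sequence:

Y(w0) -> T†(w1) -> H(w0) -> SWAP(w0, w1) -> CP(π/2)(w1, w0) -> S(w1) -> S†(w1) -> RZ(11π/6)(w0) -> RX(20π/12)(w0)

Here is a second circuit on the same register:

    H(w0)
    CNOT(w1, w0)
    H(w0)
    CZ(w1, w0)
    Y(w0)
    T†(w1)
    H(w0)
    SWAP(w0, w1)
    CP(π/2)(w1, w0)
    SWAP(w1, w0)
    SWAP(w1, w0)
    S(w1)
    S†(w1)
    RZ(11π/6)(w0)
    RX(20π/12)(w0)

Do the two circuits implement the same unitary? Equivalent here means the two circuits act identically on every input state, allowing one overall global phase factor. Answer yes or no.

Yes, they are equivalent — the unitaries differ by at most a global phase.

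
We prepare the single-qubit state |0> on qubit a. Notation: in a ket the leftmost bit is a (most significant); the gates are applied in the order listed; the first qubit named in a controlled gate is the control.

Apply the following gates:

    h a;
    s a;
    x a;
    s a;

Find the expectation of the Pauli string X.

The observable X averages to 1.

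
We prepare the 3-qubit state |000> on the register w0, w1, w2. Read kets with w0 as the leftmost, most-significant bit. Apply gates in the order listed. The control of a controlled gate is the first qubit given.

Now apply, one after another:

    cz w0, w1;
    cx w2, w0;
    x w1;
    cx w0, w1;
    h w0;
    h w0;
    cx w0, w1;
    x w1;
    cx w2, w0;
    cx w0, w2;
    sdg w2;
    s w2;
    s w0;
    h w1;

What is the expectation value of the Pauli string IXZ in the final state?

The observable IXZ averages to 1.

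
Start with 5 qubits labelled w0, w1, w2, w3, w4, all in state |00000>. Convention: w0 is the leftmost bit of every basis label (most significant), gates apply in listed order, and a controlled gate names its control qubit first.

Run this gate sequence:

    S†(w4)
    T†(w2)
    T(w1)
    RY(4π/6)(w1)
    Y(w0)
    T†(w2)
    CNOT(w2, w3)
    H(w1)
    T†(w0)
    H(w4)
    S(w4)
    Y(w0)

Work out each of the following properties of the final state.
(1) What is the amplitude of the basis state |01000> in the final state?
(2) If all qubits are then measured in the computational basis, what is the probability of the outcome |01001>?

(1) |01000> carries amplitude (-1 + sqrt(3))*exp(3*I*pi/4)/4 in the final state.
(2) The probability of measuring |01001> is 1/4 - sqrt(3)/8.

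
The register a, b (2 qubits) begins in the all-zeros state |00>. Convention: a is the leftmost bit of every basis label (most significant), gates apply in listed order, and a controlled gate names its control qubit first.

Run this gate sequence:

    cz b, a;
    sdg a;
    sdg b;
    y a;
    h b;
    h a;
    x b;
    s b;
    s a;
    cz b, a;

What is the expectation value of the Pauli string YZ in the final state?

The observable YZ averages to -1.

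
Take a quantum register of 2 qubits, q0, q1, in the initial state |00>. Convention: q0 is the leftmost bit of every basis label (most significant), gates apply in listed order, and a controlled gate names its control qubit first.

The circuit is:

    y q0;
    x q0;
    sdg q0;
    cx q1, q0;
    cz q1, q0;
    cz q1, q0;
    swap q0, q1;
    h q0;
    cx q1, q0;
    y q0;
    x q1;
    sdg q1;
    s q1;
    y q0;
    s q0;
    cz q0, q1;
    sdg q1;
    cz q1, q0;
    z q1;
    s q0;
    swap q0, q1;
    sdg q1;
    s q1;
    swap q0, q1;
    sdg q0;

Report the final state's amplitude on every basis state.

The resulting statevector has amplitude 0 on |00>, -sqrt(2)/2 on |01>, 0 on |10>, -sqrt(2)*I/2 on |11>. Key observation: gates 20-25 undo each other exactly, leaving only the rest of the circuit to track.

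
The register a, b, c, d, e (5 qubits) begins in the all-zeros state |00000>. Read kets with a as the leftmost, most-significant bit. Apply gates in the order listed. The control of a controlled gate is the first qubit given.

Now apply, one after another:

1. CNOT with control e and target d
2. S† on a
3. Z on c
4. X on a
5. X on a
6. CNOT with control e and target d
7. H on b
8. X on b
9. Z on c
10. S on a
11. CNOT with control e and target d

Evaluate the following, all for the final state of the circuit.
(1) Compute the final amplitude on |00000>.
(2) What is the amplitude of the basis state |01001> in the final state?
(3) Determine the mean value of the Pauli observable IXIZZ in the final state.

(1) The amplitude on |00000> is sqrt(2)/2.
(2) The final state's coefficient on |01001> equals 0.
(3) In the final state, IXIZZ has expectation 1.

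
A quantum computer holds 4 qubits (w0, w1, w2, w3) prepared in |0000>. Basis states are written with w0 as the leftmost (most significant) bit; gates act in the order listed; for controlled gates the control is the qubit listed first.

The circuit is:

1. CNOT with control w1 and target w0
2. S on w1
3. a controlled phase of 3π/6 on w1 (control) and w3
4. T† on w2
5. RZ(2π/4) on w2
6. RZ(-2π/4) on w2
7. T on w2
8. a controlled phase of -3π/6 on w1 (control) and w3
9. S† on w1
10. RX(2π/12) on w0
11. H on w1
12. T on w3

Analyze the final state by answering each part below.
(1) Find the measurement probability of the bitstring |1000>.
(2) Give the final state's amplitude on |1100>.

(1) The probability of measuring |1000> is 1/4 - sqrt(3)/8.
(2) |1100> carries amplitude I*(1 - sqrt(3))/4 in the final state.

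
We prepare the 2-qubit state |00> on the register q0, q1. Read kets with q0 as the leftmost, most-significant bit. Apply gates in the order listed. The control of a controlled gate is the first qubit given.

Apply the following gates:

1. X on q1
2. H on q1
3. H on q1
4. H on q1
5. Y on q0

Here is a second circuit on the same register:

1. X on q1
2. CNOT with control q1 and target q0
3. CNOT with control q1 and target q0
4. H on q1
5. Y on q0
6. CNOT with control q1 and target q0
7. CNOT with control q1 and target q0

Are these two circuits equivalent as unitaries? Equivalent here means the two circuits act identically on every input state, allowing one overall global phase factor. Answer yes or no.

Yes — the two circuits implement the same unitary up to a global phase.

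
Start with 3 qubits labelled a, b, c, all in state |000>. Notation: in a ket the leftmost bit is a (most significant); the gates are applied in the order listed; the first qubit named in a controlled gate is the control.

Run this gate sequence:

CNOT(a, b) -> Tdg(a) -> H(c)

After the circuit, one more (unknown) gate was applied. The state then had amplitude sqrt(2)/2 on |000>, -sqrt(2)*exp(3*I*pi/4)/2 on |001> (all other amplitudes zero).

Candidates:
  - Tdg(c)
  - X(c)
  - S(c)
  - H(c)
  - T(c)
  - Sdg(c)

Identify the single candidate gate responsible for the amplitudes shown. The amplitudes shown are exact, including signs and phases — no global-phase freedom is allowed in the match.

The unique candidate consistent with the amplitudes is Tdg(c).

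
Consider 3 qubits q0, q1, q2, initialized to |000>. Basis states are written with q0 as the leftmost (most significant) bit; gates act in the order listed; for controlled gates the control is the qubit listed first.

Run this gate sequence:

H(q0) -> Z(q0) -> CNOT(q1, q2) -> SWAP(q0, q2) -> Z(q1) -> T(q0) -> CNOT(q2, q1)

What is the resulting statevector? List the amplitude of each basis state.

The final amplitudes are sqrt(2)/2 on |000>, -sqrt(2)/2 on |011>, and 0 on every other basis state.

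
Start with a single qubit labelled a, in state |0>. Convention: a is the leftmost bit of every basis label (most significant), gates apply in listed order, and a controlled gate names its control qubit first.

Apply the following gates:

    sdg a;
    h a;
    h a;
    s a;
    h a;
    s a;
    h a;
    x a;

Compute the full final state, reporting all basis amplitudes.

After the circuit, the state carries amplitude 1/2 - I/2 on |0>, 1/2 + I/2 on |1>. Key observation: gates 1-4 undo each other exactly, leaving only the rest of the circuit to track.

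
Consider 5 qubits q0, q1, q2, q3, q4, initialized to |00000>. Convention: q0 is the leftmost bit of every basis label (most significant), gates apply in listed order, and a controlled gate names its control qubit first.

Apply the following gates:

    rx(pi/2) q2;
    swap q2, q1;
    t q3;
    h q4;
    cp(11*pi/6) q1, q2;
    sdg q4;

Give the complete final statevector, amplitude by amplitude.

The resulting statevector has amplitude 1/2 on |00000>, -I/2 on |00001>, -I/2 on |01000>, -1/2 on |01001>, and 0 on every other basis state.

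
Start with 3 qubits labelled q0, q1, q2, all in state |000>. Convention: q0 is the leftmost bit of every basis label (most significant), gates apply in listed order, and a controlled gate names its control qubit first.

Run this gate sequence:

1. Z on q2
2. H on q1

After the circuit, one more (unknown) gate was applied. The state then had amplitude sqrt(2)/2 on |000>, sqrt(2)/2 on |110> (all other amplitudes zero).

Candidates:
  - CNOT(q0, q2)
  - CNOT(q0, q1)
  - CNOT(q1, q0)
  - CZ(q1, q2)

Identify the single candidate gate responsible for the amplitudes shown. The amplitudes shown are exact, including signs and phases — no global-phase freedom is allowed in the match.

The unique candidate consistent with the amplitudes is CNOT(q1, q0).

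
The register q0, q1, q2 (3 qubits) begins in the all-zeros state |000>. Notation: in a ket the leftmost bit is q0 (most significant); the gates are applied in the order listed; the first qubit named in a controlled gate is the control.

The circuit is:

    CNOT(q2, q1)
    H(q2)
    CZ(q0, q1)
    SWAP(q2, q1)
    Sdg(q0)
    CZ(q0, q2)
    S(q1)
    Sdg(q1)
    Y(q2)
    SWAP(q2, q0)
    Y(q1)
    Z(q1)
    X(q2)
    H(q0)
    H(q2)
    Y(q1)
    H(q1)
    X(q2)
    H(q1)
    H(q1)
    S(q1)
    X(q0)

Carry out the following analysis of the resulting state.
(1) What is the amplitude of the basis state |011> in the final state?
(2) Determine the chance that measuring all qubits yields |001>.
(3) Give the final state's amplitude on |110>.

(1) The amplitude on |011> is -1/2.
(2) A full measurement returns |001> with probability 0.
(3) |110> carries amplitude -1/2 in the final state.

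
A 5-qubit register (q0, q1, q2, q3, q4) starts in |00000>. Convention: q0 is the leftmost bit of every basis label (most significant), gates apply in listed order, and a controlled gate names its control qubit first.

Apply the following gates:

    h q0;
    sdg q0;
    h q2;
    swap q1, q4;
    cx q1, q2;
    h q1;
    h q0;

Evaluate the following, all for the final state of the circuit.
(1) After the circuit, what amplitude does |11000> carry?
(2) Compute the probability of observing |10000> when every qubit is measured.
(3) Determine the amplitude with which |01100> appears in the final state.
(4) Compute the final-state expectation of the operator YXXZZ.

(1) The amplitude on |11000> is 1/4 + I/4.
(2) A full measurement returns |10000> with probability 1/8.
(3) |01100> carries amplitude 1/4 - I/4 in the final state.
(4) In the final state, YXXZZ has expectation 1.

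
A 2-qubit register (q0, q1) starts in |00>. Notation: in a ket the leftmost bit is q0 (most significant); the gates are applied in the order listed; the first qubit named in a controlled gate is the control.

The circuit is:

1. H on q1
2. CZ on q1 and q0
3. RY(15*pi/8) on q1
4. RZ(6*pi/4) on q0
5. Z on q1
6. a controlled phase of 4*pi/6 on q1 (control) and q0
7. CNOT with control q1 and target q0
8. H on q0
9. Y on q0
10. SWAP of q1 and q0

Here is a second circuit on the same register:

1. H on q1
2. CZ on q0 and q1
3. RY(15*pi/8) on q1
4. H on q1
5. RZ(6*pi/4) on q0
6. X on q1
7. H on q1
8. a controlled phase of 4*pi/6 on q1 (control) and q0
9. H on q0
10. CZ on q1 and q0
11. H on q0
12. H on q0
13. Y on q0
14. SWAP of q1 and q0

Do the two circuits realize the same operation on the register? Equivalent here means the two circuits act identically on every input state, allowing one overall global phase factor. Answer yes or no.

Yes — the two circuits implement the same unitary up to a global phase.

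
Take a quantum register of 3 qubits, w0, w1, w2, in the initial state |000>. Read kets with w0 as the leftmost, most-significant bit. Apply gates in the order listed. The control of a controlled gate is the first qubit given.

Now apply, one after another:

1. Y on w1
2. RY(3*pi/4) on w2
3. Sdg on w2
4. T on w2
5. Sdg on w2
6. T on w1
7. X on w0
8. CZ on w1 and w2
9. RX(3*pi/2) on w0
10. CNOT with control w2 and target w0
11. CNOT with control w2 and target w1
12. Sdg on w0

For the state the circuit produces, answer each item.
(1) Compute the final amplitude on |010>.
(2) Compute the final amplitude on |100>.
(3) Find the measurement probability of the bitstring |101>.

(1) The amplitude on |010> is sqrt(4 - 2*sqrt(2))*exp(I*pi/4)/4.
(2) The final state's coefficient on |100> equals 0.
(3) The probability of measuring |101> is sqrt(2)/8 + 1/4.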